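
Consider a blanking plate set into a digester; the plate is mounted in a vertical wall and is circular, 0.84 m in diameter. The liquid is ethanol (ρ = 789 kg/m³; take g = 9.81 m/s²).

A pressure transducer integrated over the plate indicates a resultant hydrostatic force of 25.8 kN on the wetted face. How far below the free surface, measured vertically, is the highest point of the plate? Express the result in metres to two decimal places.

γ = ρg = 789 × 9.81 / 1000 = 7.74009 kN/m³.
A = π(0.42)² = 0.554177 m².
From F = γ·h_c·A, the centroid depth is h_c = 25.8/(7.74009 × 0.554177) = 6.01486 m.
The centroid is at the centre, 0.42 m below the top of the plate, so the highest point sits at h_top = 6.01486 − 0.42 = 5.59486 m below the surface.

d_top ≈ 5.59 m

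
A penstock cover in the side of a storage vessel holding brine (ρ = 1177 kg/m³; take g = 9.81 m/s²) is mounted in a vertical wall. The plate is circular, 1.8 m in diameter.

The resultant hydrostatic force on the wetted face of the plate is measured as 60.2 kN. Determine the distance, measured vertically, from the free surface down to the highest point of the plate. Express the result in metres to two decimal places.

γ = ρg = 1177 × 9.81 / 1000 = 11.54637 kN/m³.
A = π(0.9)² = 2.54469 m².
From F = γ·h_c·A, the centroid depth is h_c = 60.2/(11.54637 × 2.54469) = 2.04888 m.
The centroid is at the centre, 0.9 m below the top of the plate, so the highest point sits at h_top = 2.04888 − 0.9 = 1.14888 m below the surface.

d_top ≈ 1.15 m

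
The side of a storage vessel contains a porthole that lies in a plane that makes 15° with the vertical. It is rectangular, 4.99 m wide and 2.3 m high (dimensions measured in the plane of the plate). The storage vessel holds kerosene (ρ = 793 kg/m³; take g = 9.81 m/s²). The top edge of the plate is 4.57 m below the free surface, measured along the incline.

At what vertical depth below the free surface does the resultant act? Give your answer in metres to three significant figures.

γ = ρg = 793 × 9.81 / 1000 = 7.77933 kN/m³.
The plate makes 15° with the vertical, i.e. θ = 90° − 15° = 75° to the horizontal. Measuring y along the incline from the free-surface line, vertical depth h = y·sinθ with sinθ = 0.965926.
The centroid lies 2.3/2 = 1.15 m below the top edge, so y_c = 4.57 + 1.15 = 5.72 m and h_c = 5.72 × 0.965926 = 5.5251 m.
A = 4.99 × 2.3 = 11.477 m².
Resultant F = γ·h_c·A = 7.77933 × 5.5251 × 11.477 = 493.3 kN.
I_c = b·h³/12 = 4.99 × 2.3³/12 = 5.05944 m⁴.
Centre of pressure: y_p = y_c + I_c/(y_c·A) = 5.72 + 5.05944/(5.72 × 11.477) = 5.72 + 0.0770687 = 5.79707 m along the plane.
Vertically, h_p = y_p·sinθ = 5.79707 × 0.965926 = 5.59954 m.

h_p = 5.60 m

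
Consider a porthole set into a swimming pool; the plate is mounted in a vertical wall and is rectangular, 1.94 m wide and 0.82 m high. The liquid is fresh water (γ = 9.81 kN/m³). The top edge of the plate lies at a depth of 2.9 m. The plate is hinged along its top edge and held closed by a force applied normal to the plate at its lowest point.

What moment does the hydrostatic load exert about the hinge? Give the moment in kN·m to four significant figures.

M ≈ 22.05 kN·m

γ = 9.81 kN/m³.
The centroid lies 0.82/2 = 0.41 m below the top edge, so the centroid depth is h_c = 2.9 + 0.41 = 3.31 m.
A = 1.94 × 0.82 = 1.5908 m².
Resultant F = γ·h_c·A = 9.81 × 3.31 × 1.5908 = 51.655 kN.
I_c = b·h³/12 = 1.94 × 0.82³/12 = 0.0891378 m⁴.
Centre of pressure: y_p = y_c + I_c/(y_c·A) = 3.31 + 0.0891378/(3.31 × 1.5908) = 3.31 + 0.0169285 = 3.32693 m along the plane.
The resultant acts 0.41 + 0.0169285 = 0.426928 m (along the plate) below the hinge at the top edge, so the moment about the hinge is M = F × 0.426928 = 51.655 × 0.426928 = 22.053 kN·m.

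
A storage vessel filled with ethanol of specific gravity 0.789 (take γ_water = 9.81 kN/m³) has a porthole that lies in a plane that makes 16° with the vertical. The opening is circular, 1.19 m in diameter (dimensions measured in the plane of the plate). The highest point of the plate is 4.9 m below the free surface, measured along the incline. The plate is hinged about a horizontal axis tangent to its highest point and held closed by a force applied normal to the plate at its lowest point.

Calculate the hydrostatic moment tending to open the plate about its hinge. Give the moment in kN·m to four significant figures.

γ = 0.789 × 9.81 = 7.74009 kN/m³.
The plate makes 16° with the vertical, i.e. θ = 90° − 16° = 74° to the horizontal. Measuring y along the incline from the free-surface line, vertical depth h = y·sinθ with sinθ = 0.961262.
The centroid is at the centre, 0.595 m below the top of the plate, so y_c = 4.9 + 0.595 = 5.495 m and h_c = 5.495 × 0.961262 = 5.28213 m.
A = π(0.595)² = 1.1122 m².
Resultant F = γ·h_c·A = 7.74009 × 5.28213 × 1.1122 = 45.4714 kN.
I_c = πr⁴/4 = π × 0.595⁴/4 = 0.0984369 m⁴.
Centre of pressure: y_p = y_c + I_c/(y_c·A) = 5.495 + 0.0984369/(5.495 × 1.1122) = 5.495 + 0.0161067 = 5.51111 m along the plane.
The resultant acts 0.595 + 0.0161067 = 0.611107 m (along the plate) below the hinge at the top edge, so the moment about the hinge is M = F × 0.611107 = 45.4714 × 0.611107 = 27.7879 kN·m.

M ≈ 27.79 kN·m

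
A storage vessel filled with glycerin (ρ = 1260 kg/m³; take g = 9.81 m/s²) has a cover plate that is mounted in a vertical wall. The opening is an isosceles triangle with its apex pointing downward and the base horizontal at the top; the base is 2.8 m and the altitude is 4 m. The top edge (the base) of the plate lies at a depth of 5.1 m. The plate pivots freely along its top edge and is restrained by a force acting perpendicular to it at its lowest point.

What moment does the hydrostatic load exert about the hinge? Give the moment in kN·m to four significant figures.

γ = ρg = 1260 × 9.81 / 1000 = 12.3606 kN/m³.
With the apex down, the centroid sits h/3 = 4/3 = 1.33333 m below the base (the top edge), so the centroid depth is h_c = 5.1 + 1.33333 = 6.43333 m.
A = ½ × 2.8 × 4 = 5.6 m².
Resultant F = γ·h_c·A = 12.3606 × 6.43333 × 5.6 = 445.311 kN.
I_c = b·h³/36 = 2.8 × 4³/36 = 4.97778 m⁴.
Centre of pressure: y_p = y_c + I_c/(y_c·A) = 6.43333 + 4.97778/(6.43333 × 5.6) = 6.43333 + 0.138169 = 6.5715 m along the plane.
The resultant acts 1.33333 + 0.138169 = 1.4715 m (along the plate) below the hinge at the top edge, so the moment about the hinge is M = F × 1.4715 = 445.311 × 1.4715 = 655.275 kN·m.

M ≈ 655.3 kN·m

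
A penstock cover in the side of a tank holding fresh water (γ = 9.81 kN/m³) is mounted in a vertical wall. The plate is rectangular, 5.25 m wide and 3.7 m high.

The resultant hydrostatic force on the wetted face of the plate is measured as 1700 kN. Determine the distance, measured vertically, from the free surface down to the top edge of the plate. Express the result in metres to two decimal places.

d_top ≈ 7.07 m

γ = 9.81 kN/m³.
A = 5.25 × 3.7 = 19.425 m².
From F = γ·h_c·A, the centroid depth is h_c = 1700/(9.81 × 19.425) = 8.92111 m.
The centroid lies 3.7/2 = 1.85 m below the top edge, so the top edge sits at h_top = 8.92111 − 1.85 = 7.07111 m below the surface.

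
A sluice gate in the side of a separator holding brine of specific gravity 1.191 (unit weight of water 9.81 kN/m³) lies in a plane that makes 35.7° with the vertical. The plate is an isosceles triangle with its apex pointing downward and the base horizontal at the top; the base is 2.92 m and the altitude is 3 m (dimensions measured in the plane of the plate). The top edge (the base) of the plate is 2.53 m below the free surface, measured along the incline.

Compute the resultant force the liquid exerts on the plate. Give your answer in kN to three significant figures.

γ = 1.191 × 9.81 = 11.68371 kN/m³.
The plate makes 35.7° with the vertical, i.e. θ = 90° − 35.7° = 54.3° to the horizontal. Measuring y along the incline from the free-surface line, vertical depth h = y·sinθ with sinθ = 0.812084.
With the apex down, the centroid sits h/3 = 3/3 = 1 m below the base (the top edge), so y_c = 2.53 + 1 = 3.53 m and h_c = 3.53 × 0.812084 = 2.86666 m.
A = ½ × 2.92 × 3 = 4.38 m².
Resultant F = γ·h_c·A = 11.68371 × 2.86666 × 4.38 = 146.7 kN.

F ≈ 147 kN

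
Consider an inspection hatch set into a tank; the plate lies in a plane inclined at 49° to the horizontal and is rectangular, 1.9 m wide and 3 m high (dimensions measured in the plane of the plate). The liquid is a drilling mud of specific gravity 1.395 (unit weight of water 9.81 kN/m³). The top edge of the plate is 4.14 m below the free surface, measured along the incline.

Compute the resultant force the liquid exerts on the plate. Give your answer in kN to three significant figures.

γ = 1.395 × 9.81 = 13.68495 kN/m³.
Let θ = 49° be the plate's angle to the horizontal; measure y along the incline from where the plane meets the free surface. Vertical depth h = y·sinθ with sinθ = 0.754710.
The centroid lies 3/2 = 1.5 m below the top edge, so y_c = 4.14 + 1.5 = 5.64 m and h_c = 5.64 × 0.754710 = 4.25656 m.
A = 1.9 × 3 = 5.7 m².
Resultant F = γ·h_c·A = 13.68495 × 4.25656 × 5.7 = 332.03 kN.

F ≈ 332 kN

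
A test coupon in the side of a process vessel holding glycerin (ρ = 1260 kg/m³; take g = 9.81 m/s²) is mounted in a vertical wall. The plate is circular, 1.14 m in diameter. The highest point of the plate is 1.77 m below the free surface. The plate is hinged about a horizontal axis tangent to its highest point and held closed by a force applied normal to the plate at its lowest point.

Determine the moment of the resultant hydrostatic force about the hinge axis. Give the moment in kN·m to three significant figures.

M ≈ 17.9 kN·m

γ = ρg = 1260 × 9.81 / 1000 = 12.3606 kN/m³.
The centroid is at the centre, 0.57 m below the top of the plate, so the centroid depth is h_c = 1.77 + 0.57 = 2.34 m.
A = π(0.57)² = 1.0207 m².
Resultant F = γ·h_c·A = 12.3606 × 2.34 × 1.0207 = 29.5225 kN.
I_c = πr⁴/4 = π × 0.57⁴/4 = 0.0829066 m⁴.
Centre of pressure: y_p = y_c + I_c/(y_c·A) = 2.34 + 0.0829066/(2.34 × 1.0207) = 2.34 + 0.0347116 = 2.37471 m along the plane.
The resultant acts 0.57 + 0.0347116 = 0.604712 m (along the plate) below the hinge at the top edge, so the moment about the hinge is M = F × 0.604712 = 29.5225 × 0.604712 = 17.8526 kN·m.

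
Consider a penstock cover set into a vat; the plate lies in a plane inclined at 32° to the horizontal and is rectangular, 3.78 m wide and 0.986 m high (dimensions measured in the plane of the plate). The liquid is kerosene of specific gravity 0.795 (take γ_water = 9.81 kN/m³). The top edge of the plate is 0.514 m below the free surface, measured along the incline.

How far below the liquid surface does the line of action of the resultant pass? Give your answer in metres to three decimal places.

h_p = 0.576 m

γ = 0.795 × 9.81 = 7.79895 kN/m³.
Let θ = 32° be the plate's angle to the horizontal; measure y along the incline from where the plane meets the free surface. Vertical depth h = y·sinθ with sinθ = 0.529919.
The centroid lies 0.986/2 = 0.493 m below the top edge, so y_c = 0.514 + 0.493 = 1.007 m and h_c = 1.007 × 0.529919 = 0.533628 m.
A = 3.78 × 0.986 = 3.72708 m².
Resultant F = γ·h_c·A = 7.79895 × 0.533628 × 3.72708 = 15.5111 kN.
I_c = b·h³/12 = 3.78 × 0.986³/12 = 0.301954 m⁴.
Centre of pressure: y_p = y_c + I_c/(y_c·A) = 1.007 + 0.301954/(1.007 × 3.72708) = 1.007 + 0.0804531 = 1.08745 m along the plane.
Vertically, h_p = y_p·sinθ = 1.08745 × 0.529919 = 0.57626 m.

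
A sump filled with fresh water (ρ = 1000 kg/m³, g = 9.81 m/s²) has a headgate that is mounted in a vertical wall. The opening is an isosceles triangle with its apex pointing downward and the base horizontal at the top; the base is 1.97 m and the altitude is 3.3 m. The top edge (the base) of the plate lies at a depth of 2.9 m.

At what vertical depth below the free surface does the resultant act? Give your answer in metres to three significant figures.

h_p = 4.15 m

γ = ρg = 1000 × 9.81 = 9810 N/m³ = 9.81 kN/m³.
With the apex down, the centroid sits h/3 = 3.3/3 = 1.1 m below the base (the top edge), so the centroid depth is h_c = 2.9 + 1.1 = 4 m.
A = ½ × 1.97 × 3.3 = 3.2505 m².
Resultant F = γ·h_c·A = 9.81 × 4 × 3.2505 = 127.55 kN.
I_c = b·h³/36 = 1.97 × 3.3³/36 = 1.96655 m⁴.
Centre of pressure: y_p = y_c + I_c/(y_c·A) = 4 + 1.96655/(4 × 3.2505) = 4 + 0.15125 = 4.15125 m along the plane.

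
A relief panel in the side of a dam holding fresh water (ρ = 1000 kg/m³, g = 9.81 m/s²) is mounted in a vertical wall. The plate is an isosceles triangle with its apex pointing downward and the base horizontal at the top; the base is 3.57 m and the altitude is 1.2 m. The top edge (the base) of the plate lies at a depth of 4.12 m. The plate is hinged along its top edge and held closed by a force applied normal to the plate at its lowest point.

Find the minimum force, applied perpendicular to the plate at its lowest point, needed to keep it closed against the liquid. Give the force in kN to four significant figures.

γ = ρg = 1000 × 9.81 = 9810 N/m³ = 9.81 kN/m³.
With the apex down, the centroid sits h/3 = 1.2/3 = 0.4 m below the base (the top edge), so the centroid depth is h_c = 4.12 + 0.4 = 4.52 m.
A = ½ × 3.57 × 1.2 = 2.142 m².
Resultant F = γ·h_c·A = 9.81 × 4.52 × 2.142 = 94.9789 kN.
I_c = b·h³/36 = 3.57 × 1.2³/36 = 0.17136 m⁴.
Centre of pressure: y_p = y_c + I_c/(y_c·A) = 4.52 + 0.17136/(4.52 × 2.142) = 4.52 + 0.0176991 = 4.5377 m along the plane.
The resultant acts 0.4 + 0.0176991 = 0.417699 m (along the plate) below the hinge at the top edge, so the moment about the hinge is M = F × 0.417699 = 94.9789 × 0.417699 = 39.6726 kN·m.
A normal force at the bottom, 1.2 m from the hinge, must supply this moment: P = 39.6726/1.2 = 33.0605 kN.

P ≈ 33.06 kN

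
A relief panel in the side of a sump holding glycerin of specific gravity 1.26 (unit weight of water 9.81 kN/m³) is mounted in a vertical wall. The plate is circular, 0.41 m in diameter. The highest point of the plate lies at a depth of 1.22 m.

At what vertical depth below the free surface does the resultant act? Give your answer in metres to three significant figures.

h_p = 1.43 m

γ = 1.26 × 9.81 = 12.3606 kN/m³.
The centroid is at the centre, 0.205 m below the top of the plate, so the centroid depth is h_c = 1.22 + 0.205 = 1.425 m.
A = π(0.205)² = 0.132025 m².
Resultant F = γ·h_c·A = 12.3606 × 1.425 × 0.132025 = 2.32547 kN.
I_c = πr⁴/4 = π × 0.205⁴/4 = 0.00138709 m⁴.
Centre of pressure: y_p = y_c + I_c/(y_c·A) = 1.425 + 0.00138709/(1.425 × 0.132025) = 1.425 + 0.00737282 = 1.43237 m along the plane.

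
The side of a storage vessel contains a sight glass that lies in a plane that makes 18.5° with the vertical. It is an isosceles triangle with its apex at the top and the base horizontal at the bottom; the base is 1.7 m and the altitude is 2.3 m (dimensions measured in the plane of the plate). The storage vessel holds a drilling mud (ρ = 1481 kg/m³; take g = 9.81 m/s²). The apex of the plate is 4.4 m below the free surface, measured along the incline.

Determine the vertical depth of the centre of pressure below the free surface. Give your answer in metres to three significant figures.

h_p = 5.67 m

γ = ρg = 1481 × 9.81 / 1000 = 14.52861 kN/m³.
The plate makes 18.5° with the vertical, i.e. θ = 90° − 18.5° = 71.5° to the horizontal. Measuring y along the incline from the free-surface line, vertical depth h = y·sinθ with sinθ = 0.948324.
With the apex up, the centroid sits 2h/3 = 2 × 2.3/3 = 1.53333 m below the apex, so y_c = 4.4 + 1.53333 = 5.93333 m and h_c = 5.93333 × 0.948324 = 5.62672 m.
A = ½ × 1.7 × 2.3 = 1.955 m².
Resultant F = γ·h_c·A = 14.52861 × 5.62672 × 1.955 = 159.818 kN.
I_c = b·h³/36 = 1.7 × 2.3³/36 = 0.574553 m⁴.
Centre of pressure: y_p = y_c + I_c/(y_c·A) = 5.93333 + 0.574553/(5.93333 × 1.955) = 5.93333 + 0.0495319 = 5.98286 m along the plane.
Vertically, h_p = y_p·sinθ = 5.98286 × 0.948324 = 5.67369 m.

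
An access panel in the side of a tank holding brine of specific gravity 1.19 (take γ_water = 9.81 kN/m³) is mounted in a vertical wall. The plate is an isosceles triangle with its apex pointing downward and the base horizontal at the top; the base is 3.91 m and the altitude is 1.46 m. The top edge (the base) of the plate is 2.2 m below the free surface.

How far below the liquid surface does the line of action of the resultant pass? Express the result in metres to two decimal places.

γ = 1.19 × 9.81 = 11.6739 kN/m³.
With the apex down, the centroid sits h/3 = 1.46/3 = 0.486667 m below the base (the top edge), so the centroid depth is h_c = 2.2 + 0.486667 = 2.68667 m.
A = ½ × 3.91 × 1.46 = 2.8543 m².
Resultant F = γ·h_c·A = 11.6739 × 2.68667 × 2.8543 = 89.522 kN.
I_c = b·h³/36 = 3.91 × 1.46³/36 = 0.338013 m⁴.
Centre of pressure: y_p = y_c + I_c/(y_c·A) = 2.68667 + 0.338013/(2.68667 × 2.8543) = 2.68667 + 0.0440778 = 2.73075 m along the plane.

h_p = 2.73 m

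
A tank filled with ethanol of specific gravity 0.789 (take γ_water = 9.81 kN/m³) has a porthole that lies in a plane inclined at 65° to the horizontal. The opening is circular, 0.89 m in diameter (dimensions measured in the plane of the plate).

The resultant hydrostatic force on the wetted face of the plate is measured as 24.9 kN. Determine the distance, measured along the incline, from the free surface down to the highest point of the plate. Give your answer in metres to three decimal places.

γ = 0.789 × 9.81 = 7.74009 kN/m³.
A = π(0.445)² = 0.622114 m².
From F = γ·h_c·A, the centroid depth is h_c = 24.9/(7.74009 × 0.622114) = 5.17111 m.
Let θ = 65° be the plate's angle to the horizontal; measure y along the incline from where the plane meets the free surface. Vertical depth h = y·sinθ with sinθ = 0.906308.
Along the incline, y_c = h_c/sinθ = 5.17111/0.906308 = 5.70569 m.
The centroid is at the centre, 0.445 m below the top of the plate, so the highest point sits at y_top = 5.70569 − 0.445 = 5.26069 m along the incline.

y_top ≈ 5.261 m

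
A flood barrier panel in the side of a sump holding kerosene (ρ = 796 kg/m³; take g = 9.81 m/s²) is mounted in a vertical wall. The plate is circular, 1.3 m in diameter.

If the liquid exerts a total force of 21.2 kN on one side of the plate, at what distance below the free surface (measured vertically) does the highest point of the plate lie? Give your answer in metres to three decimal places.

γ = ρg = 796 × 9.81 / 1000 = 7.80876 kN/m³.
A = π(0.65)² = 1.32732 m².
From F = γ·h_c·A, the centroid depth is h_c = 21.2/(7.80876 × 1.32732) = 2.0454 m.
The centroid is at the centre, 0.65 m below the top of the plate, so the highest point sits at h_top = 2.0454 − 0.65 = 1.3954 m below the surface.

d_top ≈ 1.395 m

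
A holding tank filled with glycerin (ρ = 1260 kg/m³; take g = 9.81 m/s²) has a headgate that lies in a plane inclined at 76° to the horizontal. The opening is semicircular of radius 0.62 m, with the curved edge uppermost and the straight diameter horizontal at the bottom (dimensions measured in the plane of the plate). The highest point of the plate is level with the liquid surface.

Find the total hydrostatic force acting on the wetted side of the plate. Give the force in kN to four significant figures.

F ≈ 2.584 kN

γ = ρg = 1260 × 9.81 / 1000 = 12.3606 kN/m³.
Let θ = 76° be the plate's angle to the horizontal; measure y along the incline from where the plane meets the free surface. Vertical depth h = y·sinθ with sinθ = 0.970296.
The centroid lies 4r/(3π) = 0.263136 m above the diameter, so r − 4r/(3π) = 0.62 − 0.263136 = 0.356864 m below the topmost point, so y_c = 0.356864 m and h_c = 0.356864 × 0.970296 = 0.346264 m.
A = πr²/2 = π × 0.62²/2 = 0.603814 m².
Resultant F = γ·h_c·A = 12.3606 × 0.346264 × 0.603814 = 2.58434 kN.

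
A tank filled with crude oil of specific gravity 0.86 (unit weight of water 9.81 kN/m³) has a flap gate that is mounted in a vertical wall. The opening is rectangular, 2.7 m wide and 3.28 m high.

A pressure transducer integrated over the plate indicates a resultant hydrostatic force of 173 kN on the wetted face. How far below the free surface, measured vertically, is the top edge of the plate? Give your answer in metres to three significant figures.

γ = 0.86 × 9.81 = 8.4366 kN/m³.
A = 2.7 × 3.28 = 8.856 m².
From F = γ·h_c·A, the centroid depth is h_c = 173/(8.4366 × 8.856) = 2.31548 m.
The centroid lies 3.28/2 = 1.64 m below the top edge, so the top edge sits at h_top = 2.31548 − 1.64 = 0.67548 m below the surface.

d_top ≈ 0.675 m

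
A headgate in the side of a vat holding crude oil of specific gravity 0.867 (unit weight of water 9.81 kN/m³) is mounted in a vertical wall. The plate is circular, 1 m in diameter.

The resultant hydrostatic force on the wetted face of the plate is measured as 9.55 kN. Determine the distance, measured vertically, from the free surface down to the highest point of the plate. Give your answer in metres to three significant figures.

d_top ≈ 0.930 m

γ = 0.867 × 9.81 = 8.50527 kN/m³.
A = π(0.5)² = 0.785398 m².
From F = γ·h_c·A, the centroid depth is h_c = 9.55/(8.50527 × 0.785398) = 1.42964 m.
The centroid is at the centre, 0.5 m below the top of the plate, so the highest point sits at h_top = 1.42964 − 0.5 = 0.92964 m below the surface.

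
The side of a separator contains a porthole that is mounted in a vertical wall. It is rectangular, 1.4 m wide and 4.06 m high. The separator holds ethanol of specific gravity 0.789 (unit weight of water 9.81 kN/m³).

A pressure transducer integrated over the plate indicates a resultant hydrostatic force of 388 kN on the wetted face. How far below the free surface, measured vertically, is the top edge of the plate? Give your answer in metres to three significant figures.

d_top ≈ 6.79 m

γ = 0.789 × 9.81 = 7.74009 kN/m³.
A = 1.4 × 4.06 = 5.684 m².
From F = γ·h_c·A, the centroid depth is h_c = 388/(7.74009 × 5.684) = 8.81925 m.
The centroid lies 4.06/2 = 2.03 m below the top edge, so the top edge sits at h_top = 8.81925 − 2.03 = 6.78925 m below the surface.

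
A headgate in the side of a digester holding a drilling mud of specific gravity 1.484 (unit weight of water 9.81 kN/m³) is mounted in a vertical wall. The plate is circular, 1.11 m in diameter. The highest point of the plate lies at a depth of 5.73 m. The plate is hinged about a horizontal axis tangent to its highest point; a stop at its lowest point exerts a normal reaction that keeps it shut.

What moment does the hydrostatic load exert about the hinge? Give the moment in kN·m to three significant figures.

γ = 1.484 × 9.81 = 14.55804 kN/m³.
The centroid is at the centre, 0.555 m below the top of the plate, so the centroid depth is h_c = 5.73 + 0.555 = 6.285 m.
A = π(0.555)² = 0.967689 m².
Resultant F = γ·h_c·A = 14.55804 × 6.285 × 0.967689 = 88.5409 kN.
I_c = πr⁴/4 = π × 0.555⁴/4 = 0.0745181 m⁴.
Centre of pressure: y_p = y_c + I_c/(y_c·A) = 6.285 + 0.0745181/(6.285 × 0.967689) = 6.285 + 0.0122524 = 6.29725 m along the plane.
The resultant acts 0.555 + 0.0122524 = 0.567252 m (along the plate) below the hinge at the top edge, so the moment about the hinge is M = F × 0.567252 = 88.5409 × 0.567252 = 50.225 kN·m.

M ≈ 50.2 kN·m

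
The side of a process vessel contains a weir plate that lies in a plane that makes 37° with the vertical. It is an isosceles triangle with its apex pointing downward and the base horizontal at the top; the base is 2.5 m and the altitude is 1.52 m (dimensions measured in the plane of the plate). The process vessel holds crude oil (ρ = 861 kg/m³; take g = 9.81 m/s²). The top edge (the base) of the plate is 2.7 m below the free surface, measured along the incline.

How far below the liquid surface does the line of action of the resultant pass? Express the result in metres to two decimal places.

γ = ρg = 861 × 9.81 / 1000 = 8.44641 kN/m³.
The plate makes 37° with the vertical, i.e. θ = 90° − 37° = 53° to the horizontal. Measuring y along the incline from the free-surface line, vertical depth h = y·sinθ with sinθ = 0.798636.
With the apex down, the centroid sits h/3 = 1.52/3 = 0.506667 m below the base (the top edge), so y_c = 2.7 + 0.506667 = 3.20667 m and h_c = 3.20667 × 0.798636 = 2.56096 m.
A = ½ × 2.5 × 1.52 = 1.9 m².
Resultant F = γ·h_c·A = 8.44641 × 2.56096 × 1.9 = 41.0987 kN.
I_c = b·h³/36 = 2.5 × 1.52³/36 = 0.243876 m⁴.
Centre of pressure: y_p = y_c + I_c/(y_c·A) = 3.20667 + 0.243876/(3.20667 × 1.9) = 3.20667 + 0.0400278 = 3.2467 m along the plane.
Vertically, h_p = y_p·sinθ = 3.2467 × 0.798636 = 2.59293 m.

h_p = 2.59 m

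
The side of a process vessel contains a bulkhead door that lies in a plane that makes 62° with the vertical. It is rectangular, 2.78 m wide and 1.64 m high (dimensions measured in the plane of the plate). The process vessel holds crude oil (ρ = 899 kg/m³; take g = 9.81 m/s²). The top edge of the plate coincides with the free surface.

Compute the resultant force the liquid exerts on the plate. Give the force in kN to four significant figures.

F ≈ 15.48 kN

γ = ρg = 899 × 9.81 / 1000 = 8.81919 kN/m³.
The plate makes 62° with the vertical, i.e. θ = 90° − 62° = 28° to the horizontal. Measuring y along the incline from the free-surface line, vertical depth h = y·sinθ with sinθ = 0.469472.
The centroid lies 1.64/2 = 0.82 m below the top edge, so y_c = 0.82 m and h_c = 0.82 × 0.469472 = 0.384967 m.
A = 2.78 × 1.64 = 4.5592 m².
Resultant F = γ·h_c·A = 8.81919 × 0.384967 × 4.5592 = 15.4789 kN.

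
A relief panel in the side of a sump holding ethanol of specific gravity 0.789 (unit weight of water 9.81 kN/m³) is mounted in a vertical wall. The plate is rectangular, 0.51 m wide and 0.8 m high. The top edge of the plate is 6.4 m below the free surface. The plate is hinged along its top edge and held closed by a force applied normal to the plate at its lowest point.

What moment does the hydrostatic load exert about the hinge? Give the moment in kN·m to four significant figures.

γ = 0.789 × 9.81 = 7.74009 kN/m³.
The centroid lies 0.8/2 = 0.4 m below the top edge, so the centroid depth is h_c = 6.4 + 0.4 = 6.8 m.
A = 0.51 × 0.8 = 0.408 m².
Resultant F = γ·h_c·A = 7.74009 × 6.8 × 0.408 = 21.4741 kN.
I_c = b·h³/12 = 0.51 × 0.8³/12 = 0.02176 m⁴.
Centre of pressure: y_p = y_c + I_c/(y_c·A) = 6.8 + 0.02176/(6.8 × 0.408) = 6.8 + 0.00784314 = 6.80784 m along the plane.
The resultant acts 0.4 + 0.00784314 = 0.407843 m (along the plate) below the hinge at the top edge, so the moment about the hinge is M = F × 0.407843 = 21.4741 × 0.407843 = 8.75806 kN·m.

M ≈ 8.758 kN·m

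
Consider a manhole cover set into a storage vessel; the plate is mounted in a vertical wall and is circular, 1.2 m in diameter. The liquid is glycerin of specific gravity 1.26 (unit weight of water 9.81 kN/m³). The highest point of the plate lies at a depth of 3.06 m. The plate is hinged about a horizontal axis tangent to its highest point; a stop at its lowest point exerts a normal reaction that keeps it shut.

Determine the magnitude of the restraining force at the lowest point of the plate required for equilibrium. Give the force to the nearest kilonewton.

γ = 1.26 × 9.81 = 12.3606 kN/m³.
The centroid is at the centre, 0.6 m below the top of the plate, so the centroid depth is h_c = 3.06 + 0.6 = 3.66 m.
A = π(0.6)² = 1.13097 m².
Resultant F = γ·h_c·A = 12.3606 × 3.66 × 1.13097 = 51.1649 kN.
I_c = πr⁴/4 = π × 0.6⁴/4 = 0.101788 m⁴.
Centre of pressure: y_p = y_c + I_c/(y_c·A) = 3.66 + 0.101788/(3.66 × 1.13097) = 3.66 + 0.0245903 = 3.68459 m along the plane.
The resultant acts 0.6 + 0.0245903 = 0.62459 m (along the plate) below the hinge at the top edge, so the moment about the hinge is M = F × 0.62459 = 51.1649 × 0.62459 = 31.9571 kN·m.
A normal force at the bottom, 1.2 m from the hinge, must supply this moment: P = 31.9571/1.2 = 26.6309 kN.

P ≈ 27 kN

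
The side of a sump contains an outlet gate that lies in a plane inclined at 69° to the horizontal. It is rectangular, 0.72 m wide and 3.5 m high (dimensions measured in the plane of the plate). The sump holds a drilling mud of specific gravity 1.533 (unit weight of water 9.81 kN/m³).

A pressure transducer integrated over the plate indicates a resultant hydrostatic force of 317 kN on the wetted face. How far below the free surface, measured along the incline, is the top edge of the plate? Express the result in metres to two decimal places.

γ = 1.533 × 9.81 = 15.03873 kN/m³.
A = 0.72 × 3.5 = 2.52 m².
From F = γ·h_c·A, the centroid depth is h_c = 317/(15.03873 × 2.52) = 8.36465 m.
Let θ = 69° be the plate's angle to the horizontal; measure y along the incline from where the plane meets the free surface. Vertical depth h = y·sinθ with sinθ = 0.933580.
Along the incline, y_c = h_c/sinθ = 8.36465/0.933580 = 8.95976 m.
The centroid lies 3.5/2 = 1.75 m below the top edge, so the top edge sits at y_top = 8.95976 − 1.75 = 7.20976 m along the incline.

y_top ≈ 7.21 m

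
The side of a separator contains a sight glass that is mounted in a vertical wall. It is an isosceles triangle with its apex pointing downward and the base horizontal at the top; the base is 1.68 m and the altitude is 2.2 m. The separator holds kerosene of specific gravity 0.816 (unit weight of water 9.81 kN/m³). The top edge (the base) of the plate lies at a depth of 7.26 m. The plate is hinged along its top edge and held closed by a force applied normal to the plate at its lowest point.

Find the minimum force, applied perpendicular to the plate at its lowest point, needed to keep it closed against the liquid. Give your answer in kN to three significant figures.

P ≈ 41.2 kN

γ = 0.816 × 9.81 = 8.00496 kN/m³.
With the apex down, the centroid sits h/3 = 2.2/3 = 0.733333 m below the base (the top edge), so the centroid depth is h_c = 7.26 + 0.733333 = 7.99333 m.
A = ½ × 1.68 × 2.2 = 1.848 m².
Resultant F = γ·h_c·A = 8.00496 × 7.99333 × 1.848 = 118.247 kN.
I_c = b·h³/36 = 1.68 × 2.2³/36 = 0.496907 m⁴.
Centre of pressure: y_p = y_c + I_c/(y_c·A) = 7.99333 + 0.496907/(7.99333 × 1.848) = 7.99333 + 0.0336392 = 8.02697 m along the plane.
The resultant acts 0.733333 + 0.0336392 = 0.766972 m (along the plate) below the hinge at the top edge, so the moment about the hinge is M = F × 0.766972 = 118.247 × 0.766972 = 90.6921 kN·m.
A normal force at the bottom, 2.2 m from the hinge, must supply this moment: P = 90.6921/2.2 = 41.2237 kN.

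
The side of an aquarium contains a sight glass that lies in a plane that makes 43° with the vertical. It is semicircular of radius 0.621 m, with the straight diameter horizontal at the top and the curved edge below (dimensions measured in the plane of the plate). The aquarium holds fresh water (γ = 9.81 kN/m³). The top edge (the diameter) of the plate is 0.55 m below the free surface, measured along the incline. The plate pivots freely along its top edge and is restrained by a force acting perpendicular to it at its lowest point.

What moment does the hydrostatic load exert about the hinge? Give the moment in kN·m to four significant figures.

γ = 9.81 kN/m³.
The plate makes 43° with the vertical, i.e. θ = 90° − 43° = 47° to the horizontal. Measuring y along the incline from the free-surface line, vertical depth h = y·sinθ with sinθ = 0.731354.
The centroid of a semicircle lies 4r/(3π) = 0.263561 m from the diameter, here below the top edge, so y_c = 0.55 + 0.263561 = 0.813561 m and h_c = 0.813561 × 0.731354 = 0.595001 m.
A = πr²/2 = π × 0.621²/2 = 0.605763 m².
Resultant F = γ·h_c·A = 9.81 × 0.595001 × 0.605763 = 3.53581 kN.
I_c = (π/8 − 8/(9π))·r⁴ = 0.109757 × 0.621⁴ = 0.0163229 m⁴.
Centre of pressure: y_p = y_c + I_c/(y_c·A) = 0.813561 + 0.0163229/(0.813561 × 0.605763) = 0.813561 + 0.0331211 = 0.846682 m along the plane.
The resultant acts 0.263561 + 0.0331211 = 0.296682 m (along the plate) below the hinge at the top edge, so the moment about the hinge is M = F × 0.296682 = 3.53581 × 0.296682 = 1.04901 kN·m.

M ≈ 1.049 kN·m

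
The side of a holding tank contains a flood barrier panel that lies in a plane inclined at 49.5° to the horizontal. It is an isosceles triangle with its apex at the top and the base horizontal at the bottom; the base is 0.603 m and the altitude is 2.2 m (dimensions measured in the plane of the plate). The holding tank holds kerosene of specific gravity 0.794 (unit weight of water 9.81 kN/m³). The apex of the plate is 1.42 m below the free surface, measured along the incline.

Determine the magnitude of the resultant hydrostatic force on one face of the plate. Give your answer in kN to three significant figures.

γ = 0.794 × 9.81 = 7.78914 kN/m³.
Let θ = 49.5° be the plate's angle to the horizontal; measure y along the incline from where the plane meets the free surface. Vertical depth h = y·sinθ with sinθ = 0.760406.
With the apex up, the centroid sits 2h/3 = 2 × 2.2/3 = 1.46667 m below the apex, so y_c = 1.42 + 1.46667 = 2.88667 m and h_c = 2.88667 × 0.760406 = 2.19504 m.
A = ½ × 0.603 × 2.2 = 0.6633 m².
Resultant F = γ·h_c·A = 7.78914 × 2.19504 × 0.6633 = 11.3408 kN.

F ≈ 11.3 kN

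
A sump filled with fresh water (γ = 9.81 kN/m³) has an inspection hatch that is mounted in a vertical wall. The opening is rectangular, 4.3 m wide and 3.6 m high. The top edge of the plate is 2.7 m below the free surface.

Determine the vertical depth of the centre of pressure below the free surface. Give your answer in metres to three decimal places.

h_p = 4.740 m

γ = 9.81 kN/m³.
The centroid lies 3.6/2 = 1.8 m below the top edge, so the centroid depth is h_c = 2.7 + 1.8 = 4.5 m.
A = 4.3 × 3.6 = 15.48 m².
Resultant F = γ·h_c·A = 9.81 × 4.5 × 15.48 = 683.365 kN.
I_c = b·h³/12 = 4.3 × 3.6³/12 = 16.7184 m⁴.
Centre of pressure: y_p = y_c + I_c/(y_c·A) = 4.5 + 16.7184/(4.5 × 15.48) = 4.5 + 0.24 = 4.74 m along the plane.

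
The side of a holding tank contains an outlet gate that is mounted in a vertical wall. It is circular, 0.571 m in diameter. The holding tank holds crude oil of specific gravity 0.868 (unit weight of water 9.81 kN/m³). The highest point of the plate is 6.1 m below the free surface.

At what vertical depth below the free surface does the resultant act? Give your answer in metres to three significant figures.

h_p = 6.39 m

γ = 0.868 × 9.81 = 8.51508 kN/m³.
The centroid is at the centre, 0.2855 m below the top of the plate, so the centroid depth is h_c = 6.1 + 0.2855 = 6.3855 m.
A = π(0.2855)² = 0.256072 m².
Resultant F = γ·h_c·A = 8.51508 × 6.3855 × 0.256072 = 13.9234 kN.
I_c = πr⁴/4 = π × 0.2855⁴/4 = 0.00521812 m⁴.
Centre of pressure: y_p = y_c + I_c/(y_c·A) = 6.3855 + 0.00521812/(6.3855 × 0.256072) = 6.3855 + 0.00319122 = 6.38869 m along the plane.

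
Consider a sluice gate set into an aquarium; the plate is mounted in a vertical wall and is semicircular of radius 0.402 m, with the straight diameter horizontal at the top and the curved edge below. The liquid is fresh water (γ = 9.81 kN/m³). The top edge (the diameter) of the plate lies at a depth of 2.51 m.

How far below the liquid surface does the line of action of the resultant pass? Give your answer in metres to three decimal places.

h_p = 2.685 m

γ = 9.81 kN/m³.
The centroid of a semicircle lies 4r/(3π) = 0.170614 m from the diameter, here below the top edge, so the centroid depth is h_c = 2.51 + 0.170614 = 2.68061 m.
A = πr²/2 = π × 0.402²/2 = 0.253847 m².
Resultant F = γ·h_c·A = 9.81 × 2.68061 × 0.253847 = 6.67536 kN.
I_c = (π/8 − 8/(9π))·r⁴ = 0.109757 × 0.402⁴ = 0.0028664 m⁴.
Centre of pressure: y_p = y_c + I_c/(y_c·A) = 2.68061 + 0.0028664/(2.68061 × 0.253847) = 2.68061 + 0.00421241 = 2.68482 m along the plane.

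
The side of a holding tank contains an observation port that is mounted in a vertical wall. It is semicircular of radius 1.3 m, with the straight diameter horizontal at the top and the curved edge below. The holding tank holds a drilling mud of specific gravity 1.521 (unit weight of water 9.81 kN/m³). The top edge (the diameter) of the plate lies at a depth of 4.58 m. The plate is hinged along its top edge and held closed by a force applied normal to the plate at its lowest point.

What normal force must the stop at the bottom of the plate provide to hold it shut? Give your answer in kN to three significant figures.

P ≈ 89.9 kN

γ = 1.521 × 9.81 = 14.92101 kN/m³.
The centroid of a semicircle lies 4r/(3π) = 0.551737 m from the diameter, here below the top edge, so the centroid depth is h_c = 4.58 + 0.551737 = 5.13174 m.
A = πr²/2 = π × 1.3²/2 = 2.65465 m².
Resultant F = γ·h_c·A = 14.92101 × 5.13174 × 2.65465 = 203.269 kN.
I_c = (π/8 − 8/(9π))·r⁴ = 0.109757 × 1.3⁴ = 0.313477 m⁴.
Centre of pressure: y_p = y_c + I_c/(y_c·A) = 5.13174 + 0.313477/(5.13174 × 2.65465) = 5.13174 + 0.0230109 = 5.15475 m along the plane.
The resultant acts 0.551737 + 0.0230109 = 0.574748 m (along the plate) below the hinge at the top edge, so the moment about the hinge is M = F × 0.574748 = 203.269 × 0.574748 = 116.828 kN·m.
A normal force at the bottom, 1.3 m from the hinge, must supply this moment: P = 116.828/1.3 = 89.8677 kN.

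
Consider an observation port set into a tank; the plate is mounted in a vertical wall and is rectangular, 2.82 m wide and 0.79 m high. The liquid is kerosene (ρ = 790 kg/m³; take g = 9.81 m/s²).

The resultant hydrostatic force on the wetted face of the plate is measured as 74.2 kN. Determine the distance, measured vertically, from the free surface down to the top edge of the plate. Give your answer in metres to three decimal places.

γ = ρg = 790 × 9.81 / 1000 = 7.7499 kN/m³.
A = 2.82 × 0.79 = 2.2278 m².
From F = γ·h_c·A, the centroid depth is h_c = 74.2/(7.7499 × 2.2278) = 4.29766 m.
The centroid lies 0.79/2 = 0.395 m below the top edge, so the top edge sits at h_top = 4.29766 − 0.395 = 3.90266 m below the surface.

d_top ≈ 3.903 m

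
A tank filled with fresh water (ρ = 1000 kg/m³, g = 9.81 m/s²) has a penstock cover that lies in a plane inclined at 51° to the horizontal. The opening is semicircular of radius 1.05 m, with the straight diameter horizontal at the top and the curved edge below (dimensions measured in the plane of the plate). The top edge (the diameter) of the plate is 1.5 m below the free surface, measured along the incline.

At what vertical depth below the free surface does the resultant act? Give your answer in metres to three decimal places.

h_p = 1.543 m

γ = ρg = 1000 × 9.81 = 9810 N/m³ = 9.81 kN/m³.
Let θ = 51° be the plate's angle to the horizontal; measure y along the incline from where the plane meets the free surface. Vertical depth h = y·sinθ with sinθ = 0.777146.
The centroid of a semicircle lies 4r/(3π) = 0.445634 m from the diameter, here below the top edge, so y_c = 1.5 + 0.445634 = 1.94563 m and h_c = 1.94563 × 0.777146 = 1.51204 m.
A = πr²/2 = π × 1.05²/2 = 1.7318 m².
Resultant F = γ·h_c·A = 9.81 × 1.51204 × 1.7318 = 25.688 kN.
I_c = (π/8 − 8/(9π))·r⁴ = 0.109757 × 1.05⁴ = 0.13341 m⁴.
Centre of pressure: y_p = y_c + I_c/(y_c·A) = 1.94563 + 0.13341/(1.94563 × 1.7318) = 1.94563 + 0.0395941 = 1.98522 m along the plane.
Vertically, h_p = y_p·sinθ = 1.98522 × 0.777146 = 1.54281 m.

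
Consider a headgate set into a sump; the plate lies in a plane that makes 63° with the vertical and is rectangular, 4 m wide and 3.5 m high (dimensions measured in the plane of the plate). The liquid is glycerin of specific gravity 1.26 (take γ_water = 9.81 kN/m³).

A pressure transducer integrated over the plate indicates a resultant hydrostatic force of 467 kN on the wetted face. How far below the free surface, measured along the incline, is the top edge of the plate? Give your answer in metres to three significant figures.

γ = 1.26 × 9.81 = 12.3606 kN/m³.
A = 4 × 3.5 = 14 m².
From F = γ·h_c·A, the centroid depth is h_c = 467/(12.3606 × 14) = 2.69867 m.
The plate makes 63° with the vertical, i.e. θ = 90° − 63° = 27° to the horizontal. Measuring y along the incline from the free-surface line, vertical depth h = y·sinθ with sinθ = 0.453990.
Along the incline, y_c = h_c/sinθ = 2.69867/0.453990 = 5.94434 m.
The centroid lies 3.5/2 = 1.75 m below the top edge, so the top edge sits at y_top = 5.94434 − 1.75 = 4.19434 m along the incline.

y_top ≈ 4.19 m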